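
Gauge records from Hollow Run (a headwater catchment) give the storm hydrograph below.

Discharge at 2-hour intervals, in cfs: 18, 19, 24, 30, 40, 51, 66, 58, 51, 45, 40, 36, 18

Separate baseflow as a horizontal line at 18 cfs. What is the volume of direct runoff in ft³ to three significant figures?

V ≈ 1.89 × 10^6 ft³

Direct-runoff ordinates (Q − Q_b): 0.0, 1.0, 6.0, 12.0, 22.0, 33.0, 48.0, 40.0, 33.0, 27.0, 22.0, 18.0, 0.0 cfs.
ΣQ_DR = 262.0 cfs.
With Δt = 2 h = 7200 s, V = ΣQ_DR · Δt = 262.0 × 7200 = 1.89 × 10^6 ft³.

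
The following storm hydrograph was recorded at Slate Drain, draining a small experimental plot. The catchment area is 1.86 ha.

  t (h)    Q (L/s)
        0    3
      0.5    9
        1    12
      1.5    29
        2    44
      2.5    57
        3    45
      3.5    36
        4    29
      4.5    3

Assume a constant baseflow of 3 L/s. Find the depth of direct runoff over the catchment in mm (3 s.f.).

d ≈ 22.9 mm

Direct runoff: 0.0, 6.0, 9.0, 26.0, 41.0, 54.0, 42.0, 33.0, 26.0, 0.0 L/s; ΣQ_DR = 237.0 L/s.
V = ΣQ_DR · Δt = 237.0 × 1800 s = 4.266 × 10^5 L.
Over A = 1.86 ha, depth = V / A = 22.9 mm.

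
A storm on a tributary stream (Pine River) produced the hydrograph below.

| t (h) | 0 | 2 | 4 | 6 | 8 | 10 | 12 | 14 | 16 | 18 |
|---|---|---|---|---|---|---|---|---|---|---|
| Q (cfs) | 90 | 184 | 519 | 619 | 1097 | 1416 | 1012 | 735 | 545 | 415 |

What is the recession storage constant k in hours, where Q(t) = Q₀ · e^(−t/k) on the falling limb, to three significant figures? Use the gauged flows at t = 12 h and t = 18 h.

k ≈ 6.73 h

On the falling limb, Q drops from 1012 to 415 cfs between t = 12 h and t = 18 h (Δt = 6 h).
k = −Δt / ln(Q₂/Q₁) = −6 / ln(415/1012) = 6.73 h.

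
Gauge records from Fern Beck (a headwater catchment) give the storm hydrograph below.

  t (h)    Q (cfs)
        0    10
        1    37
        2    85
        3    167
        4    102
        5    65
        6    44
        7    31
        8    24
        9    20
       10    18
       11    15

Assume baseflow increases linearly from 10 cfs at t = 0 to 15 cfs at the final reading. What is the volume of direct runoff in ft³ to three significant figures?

Direct-runoff ordinates (Q − Q_b): 0.00, 26.55, 74.09, 155.64, 90.18, 52.73, 31.27, 17.82, 10.36, 5.91, 3.45, 0.00 cfs.
ΣQ_DR = 468.0 cfs.
With Δt = 1 h = 3600 s, V = ΣQ_DR · Δt = 468.0 × 3600 = 1.68 × 10^6 ft³.

V ≈ 1.68 × 10^6 ft³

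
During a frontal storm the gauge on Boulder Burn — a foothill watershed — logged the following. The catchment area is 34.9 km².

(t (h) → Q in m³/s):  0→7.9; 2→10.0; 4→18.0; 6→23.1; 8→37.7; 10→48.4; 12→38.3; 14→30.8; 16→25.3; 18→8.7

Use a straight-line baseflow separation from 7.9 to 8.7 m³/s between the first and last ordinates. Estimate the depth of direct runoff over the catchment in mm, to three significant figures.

Direct runoff: 0.00, 2.01, 9.92, 14.93, 29.44, 40.06, 29.87, 22.28, 16.69, 0.00 m³/s; ΣQ_DR = 165.2 m³/s.
V = ΣQ_DR · Δt = 165.2 × 7200 s = 1.189 × 10^6 m³.
Over A = 34.9 km², depth = V / A = 34.1 mm.

d ≈ 34.1 mm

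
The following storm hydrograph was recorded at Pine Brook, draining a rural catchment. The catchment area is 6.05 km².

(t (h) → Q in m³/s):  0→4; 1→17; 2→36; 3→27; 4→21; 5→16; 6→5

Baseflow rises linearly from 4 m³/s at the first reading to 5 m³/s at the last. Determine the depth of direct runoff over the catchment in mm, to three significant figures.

d ≈ 56.2 mm

Direct runoff: 0.00, 12.83, 31.67, 22.50, 16.33, 11.17, 0.00 m³/s; ΣQ_DR = 94.50 m³/s.
V = ΣQ_DR · Δt = 94.50 × 3600 s = 3.402 × 10^5 m³.
Over A = 6.05 km², depth = V / A = 56.2 mm.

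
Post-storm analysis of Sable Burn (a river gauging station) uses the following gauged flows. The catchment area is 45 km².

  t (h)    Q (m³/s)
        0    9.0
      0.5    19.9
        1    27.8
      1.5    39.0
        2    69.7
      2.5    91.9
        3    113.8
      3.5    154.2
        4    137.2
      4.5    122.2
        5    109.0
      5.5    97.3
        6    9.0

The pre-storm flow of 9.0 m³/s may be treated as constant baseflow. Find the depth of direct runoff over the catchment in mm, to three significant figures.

Direct runoff: 0.0, 10.9, 18.8, 30.0, 60.7, 82.9, 104.8, 145.2, 128.2, 113.2, 100.0, 88.3, 0.0 m³/s; ΣQ_DR = 883.0 m³/s.
V = ΣQ_DR · Δt = 883.0 × 1800 s = 1.589 × 10^6 m³.
Over A = 45 km², depth = V / A = 35.3 mm.

d ≈ 35.3 mm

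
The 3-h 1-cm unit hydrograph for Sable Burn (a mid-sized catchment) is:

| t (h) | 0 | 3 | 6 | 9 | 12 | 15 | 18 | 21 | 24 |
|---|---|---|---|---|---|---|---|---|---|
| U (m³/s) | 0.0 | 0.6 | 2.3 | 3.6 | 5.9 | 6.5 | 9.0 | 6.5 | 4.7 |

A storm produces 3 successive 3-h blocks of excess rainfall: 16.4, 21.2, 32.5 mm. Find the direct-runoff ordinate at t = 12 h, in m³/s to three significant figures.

Q ≈ 24.8 m³/s

By discrete convolution, Q_j = Σ (P_i / 10 mm) · U_{j−i}.
At t = 12 h (j=4): Q = (16.4/10)·5.9 + (21.2/10)·3.6 + (32.5/10)·2.3 = 24.8 m³/s.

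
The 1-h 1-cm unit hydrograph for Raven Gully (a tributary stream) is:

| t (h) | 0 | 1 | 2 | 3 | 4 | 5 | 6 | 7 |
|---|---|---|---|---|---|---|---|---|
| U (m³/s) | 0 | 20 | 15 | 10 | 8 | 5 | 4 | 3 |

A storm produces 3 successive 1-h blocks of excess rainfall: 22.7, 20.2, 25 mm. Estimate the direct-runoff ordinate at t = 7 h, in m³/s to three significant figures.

Q ≈ 27.4 m³/s

By discrete convolution, Q_j = Σ (P_i / 10 mm) · U_{j−i}.
At t = 7 h (j=7): Q = (22.7/10)·3 + (20.2/10)·4 + (25/10)·5 = 27.4 m³/s.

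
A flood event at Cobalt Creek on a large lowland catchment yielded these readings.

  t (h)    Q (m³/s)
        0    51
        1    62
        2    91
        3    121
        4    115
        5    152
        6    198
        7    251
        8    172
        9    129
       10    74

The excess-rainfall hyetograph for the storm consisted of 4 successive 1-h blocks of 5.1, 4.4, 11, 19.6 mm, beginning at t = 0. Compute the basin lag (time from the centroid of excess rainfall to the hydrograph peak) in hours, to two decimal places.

Centroid of excess rainfall: t_c = Σ P_i·t̄_i / ΣP_i = 2.6247 h (block centres at 0.5, 1.5, 2.5, 3.5 h).
Hydrograph peak occurs at t = 7 h, so basin lag t_L = 7 − 2.6247 = 4.38 h.

t_L ≈ 4.38 h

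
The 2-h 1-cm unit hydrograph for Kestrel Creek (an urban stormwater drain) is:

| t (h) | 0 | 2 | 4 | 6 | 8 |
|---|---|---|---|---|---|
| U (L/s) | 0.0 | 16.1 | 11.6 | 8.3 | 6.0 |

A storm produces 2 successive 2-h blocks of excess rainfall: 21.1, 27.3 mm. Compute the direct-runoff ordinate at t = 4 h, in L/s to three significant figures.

By discrete convolution, Q_j = Σ (P_i / 10 mm) · U_{j−i}.
At t = 4 h (j=2): Q = (21.1/10)·11.6 + (27.3/10)·16.1 = 68.4 L/s.

Q ≈ 68.4 L/s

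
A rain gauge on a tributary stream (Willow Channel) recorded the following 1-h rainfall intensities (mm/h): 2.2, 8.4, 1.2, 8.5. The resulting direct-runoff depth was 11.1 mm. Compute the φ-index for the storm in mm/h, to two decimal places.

φ ≈ 2.90 mm/h

Only the 2 blocks with intensity above φ contribute runoff: 8.4, 8.5 mm/h.
Σ(I−φ)·Δt = d  ⇒  (8.4+8.5 − 2φ)·1 = 11.1
φ = (16.90 − 11.1/1) / 2 = 2.90 mm/h.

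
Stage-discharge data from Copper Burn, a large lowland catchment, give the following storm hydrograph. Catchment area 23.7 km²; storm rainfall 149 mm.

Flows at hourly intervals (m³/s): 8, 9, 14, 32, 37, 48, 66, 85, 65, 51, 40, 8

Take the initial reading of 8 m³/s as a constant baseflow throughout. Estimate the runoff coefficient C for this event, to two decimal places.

C ≈ 0.37

ΣQ_DR = 367.0 m³/s; V = ΣQ_DR·Δt = 1.321 × 10^6 m³.
Runoff depth d = V / A = 55.75 mm.
C = d / P = 55.75 / 149 = 0.37.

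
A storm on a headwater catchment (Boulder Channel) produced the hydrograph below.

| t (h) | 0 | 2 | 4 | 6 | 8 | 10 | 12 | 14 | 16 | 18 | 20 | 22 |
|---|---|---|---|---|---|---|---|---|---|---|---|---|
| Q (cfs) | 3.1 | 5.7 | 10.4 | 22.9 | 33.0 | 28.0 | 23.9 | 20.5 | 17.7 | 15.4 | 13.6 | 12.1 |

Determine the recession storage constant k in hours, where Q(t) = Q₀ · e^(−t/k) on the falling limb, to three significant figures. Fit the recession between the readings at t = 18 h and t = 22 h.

k ≈ 16.6 h

On the falling limb, Q drops from 15.4 to 12.1 cfs between t = 18 h and t = 22 h (Δt = 4 h).
k = −Δt / ln(Q₂/Q₁) = −4 / ln(12.1/15.4) = 16.6 h.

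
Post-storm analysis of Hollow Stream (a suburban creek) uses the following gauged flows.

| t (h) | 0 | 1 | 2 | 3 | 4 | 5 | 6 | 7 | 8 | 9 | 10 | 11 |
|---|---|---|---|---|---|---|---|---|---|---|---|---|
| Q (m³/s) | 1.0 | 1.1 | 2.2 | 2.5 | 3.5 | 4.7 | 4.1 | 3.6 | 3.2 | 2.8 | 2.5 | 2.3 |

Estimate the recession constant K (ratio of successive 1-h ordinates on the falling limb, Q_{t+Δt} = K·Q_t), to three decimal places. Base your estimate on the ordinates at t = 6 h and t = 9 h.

Using the recession-limb readings at t = 6 h and t = 9 h: Q falls from 4.1 to 2.8 m³/s over 3 intervals.
K = (Q₂/Q₁)^(1/3) = (2.8/4.1)^(1/3) = 0.881.

K ≈ 0.881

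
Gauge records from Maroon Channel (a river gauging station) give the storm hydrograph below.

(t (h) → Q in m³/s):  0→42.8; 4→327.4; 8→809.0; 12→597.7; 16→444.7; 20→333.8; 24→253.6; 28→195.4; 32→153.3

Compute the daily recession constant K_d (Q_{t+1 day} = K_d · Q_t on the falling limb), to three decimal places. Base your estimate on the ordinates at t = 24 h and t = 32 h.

K_d ≈ 0.221

Between t = 24 h and t = 32 h the flow falls from 253.6 to 153.3 m³/s over 2×4 h = 8 h.
Per-interval ratio K = (153.3/253.6)^(1/2) = 0.7775; K_d = K^(24/4) = 0.221.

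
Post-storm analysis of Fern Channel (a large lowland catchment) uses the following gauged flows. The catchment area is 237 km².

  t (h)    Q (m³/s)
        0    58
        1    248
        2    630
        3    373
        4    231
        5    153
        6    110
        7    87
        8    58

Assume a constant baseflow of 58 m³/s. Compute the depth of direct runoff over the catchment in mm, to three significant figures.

d ≈ 21.7 mm

Direct runoff: 0.0, 190.0, 572.0, 315.0, 173.0, 95.0, 52.0, 29.0, 0.0 m³/s; ΣQ_DR = 1426 m³/s.
V = ΣQ_DR · Δt = 1426 × 3600 s = 5.134 × 10^6 m³.
Over A = 237 km², depth = V / A = 21.7 mm.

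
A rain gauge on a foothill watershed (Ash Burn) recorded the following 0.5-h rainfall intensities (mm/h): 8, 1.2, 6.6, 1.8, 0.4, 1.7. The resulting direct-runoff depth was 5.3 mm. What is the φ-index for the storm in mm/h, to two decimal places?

Only the 2 blocks with intensity above φ contribute runoff: 8, 6.6 mm/h.
Σ(I−φ)·Δt = d  ⇒  (8+6.6 − 2φ)·0.5 = 5.3
φ = (14.60 − 5.3/0.5) / 2 = 2.00 mm/h.

φ ≈ 2.00 mm/h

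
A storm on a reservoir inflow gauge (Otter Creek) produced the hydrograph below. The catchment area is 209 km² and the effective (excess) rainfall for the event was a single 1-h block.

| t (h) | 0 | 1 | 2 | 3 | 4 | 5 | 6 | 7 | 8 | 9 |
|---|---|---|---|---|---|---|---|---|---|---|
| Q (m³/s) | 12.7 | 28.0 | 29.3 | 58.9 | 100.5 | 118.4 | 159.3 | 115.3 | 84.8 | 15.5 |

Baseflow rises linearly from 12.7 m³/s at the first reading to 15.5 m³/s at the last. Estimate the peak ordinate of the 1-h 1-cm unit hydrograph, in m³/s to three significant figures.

U_p ≈ 144 m³/s

Direct runoff: 0.00, 14.99, 15.98, 45.27, 86.56, 104.14, 144.73, 100.42, 69.61, 0.00 m³/s; ΣQ_DR = 581.7 m³/s, peak = 144.73 m³/s.
Runoff depth d = ΣQ_DR·Δt / A = 581.7 × 3600 / (209 km²) = 10.02 mm.
The 1-cm UH is the DRH scaled by (10 mm)/d, so U_p = 144.73 × 10/10.02 = 144 m³/s.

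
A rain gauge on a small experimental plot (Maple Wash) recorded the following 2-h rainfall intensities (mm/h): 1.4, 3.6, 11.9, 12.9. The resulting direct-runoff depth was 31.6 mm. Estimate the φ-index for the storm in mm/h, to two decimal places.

φ ≈ 4.50 mm/h

Only the 2 blocks with intensity above φ contribute runoff: 11.9, 12.9 mm/h.
Σ(I−φ)·Δt = d  ⇒  (11.9+12.9 − 2φ)·2 = 31.6
φ = (24.80 − 31.6/2) / 2 = 4.50 mm/h.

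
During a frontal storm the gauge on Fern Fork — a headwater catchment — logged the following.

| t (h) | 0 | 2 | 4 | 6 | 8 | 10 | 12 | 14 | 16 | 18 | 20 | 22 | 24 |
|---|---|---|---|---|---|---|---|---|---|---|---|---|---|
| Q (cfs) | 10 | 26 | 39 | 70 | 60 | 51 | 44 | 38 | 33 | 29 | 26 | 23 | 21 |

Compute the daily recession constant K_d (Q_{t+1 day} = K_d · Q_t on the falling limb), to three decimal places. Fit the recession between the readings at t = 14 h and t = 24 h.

K_d ≈ 0.241

Between t = 14 h and t = 24 h the flow falls from 38 to 21 cfs over 5×2 h = 10 h.
Per-interval ratio K = (21/38)^(1/5) = 0.8882; K_d = K^(24/2) = 0.241.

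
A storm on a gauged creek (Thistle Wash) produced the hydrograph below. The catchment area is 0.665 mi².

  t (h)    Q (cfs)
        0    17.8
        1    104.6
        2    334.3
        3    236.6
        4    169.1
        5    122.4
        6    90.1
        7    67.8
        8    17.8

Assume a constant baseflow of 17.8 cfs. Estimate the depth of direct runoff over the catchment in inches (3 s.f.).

d ≈ 2.33 in

Direct runoff: 0.0, 86.8, 316.5, 218.8, 151.3, 104.6, 72.3, 50.0, 0.0 cfs; ΣQ_DR = 1000 cfs.
V = ΣQ_DR · Δt = 1000 × 3600 s = 3.601 × 10^6 ft³.
Over A = 0.665 mi², depth = V / A = 2.33 in.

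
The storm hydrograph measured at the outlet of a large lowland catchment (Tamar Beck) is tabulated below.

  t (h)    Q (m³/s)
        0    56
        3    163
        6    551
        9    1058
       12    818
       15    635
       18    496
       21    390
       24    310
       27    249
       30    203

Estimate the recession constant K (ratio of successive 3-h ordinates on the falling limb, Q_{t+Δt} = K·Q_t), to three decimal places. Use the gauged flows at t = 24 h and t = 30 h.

K ≈ 0.809

Using the recession-limb readings at t = 24 h and t = 30 h: Q falls from 310 to 203 m³/s over 2 intervals.
K = (Q₂/Q₁)^(1/2) = (203/310)^(1/2) = 0.809.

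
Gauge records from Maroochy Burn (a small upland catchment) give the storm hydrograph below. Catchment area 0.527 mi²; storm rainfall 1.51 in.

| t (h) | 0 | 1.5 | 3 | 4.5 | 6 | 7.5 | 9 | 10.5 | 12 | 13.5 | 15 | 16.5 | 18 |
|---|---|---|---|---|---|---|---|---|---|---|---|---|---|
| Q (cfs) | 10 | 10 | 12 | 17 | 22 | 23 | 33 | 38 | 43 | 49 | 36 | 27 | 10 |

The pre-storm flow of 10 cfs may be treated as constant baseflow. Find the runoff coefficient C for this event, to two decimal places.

C ≈ 0.58

ΣQ_DR = 200.0 cfs; V = ΣQ_DR·Δt = 1.080 × 10^6 ft³.
Runoff depth d = V / A = 0.8821 in.
C = d / P = 0.8821 / 1.51 = 0.58.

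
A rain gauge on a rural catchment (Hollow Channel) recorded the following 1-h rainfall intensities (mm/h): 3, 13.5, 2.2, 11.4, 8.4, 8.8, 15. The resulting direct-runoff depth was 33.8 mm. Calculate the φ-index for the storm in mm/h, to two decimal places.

φ ≈ 4.66 mm/h

Only the 5 blocks with intensity above φ contribute runoff: 13.5, 11.4, 8.4, 8.8, 15 mm/h.
Σ(I−φ)·Δt = d  ⇒  (13.5+11.4+8.4+8.8+15 − 5φ)·1 = 33.8
φ = (57.10 − 33.8/1) / 5 = 4.66 mm/h.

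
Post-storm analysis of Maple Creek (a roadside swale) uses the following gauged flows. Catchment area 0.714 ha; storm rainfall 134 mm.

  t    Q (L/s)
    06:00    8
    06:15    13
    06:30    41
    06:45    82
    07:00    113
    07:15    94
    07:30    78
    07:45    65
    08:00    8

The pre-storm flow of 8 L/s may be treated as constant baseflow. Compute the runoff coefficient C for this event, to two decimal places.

ΣQ_DR = 430.0 L/s; V = ΣQ_DR·Δt = 3.870 × 10^5 L.
Runoff depth d = V / A = 54.20 mm.
C = d / P = 54.20 / 134 = 0.40.

C ≈ 0.40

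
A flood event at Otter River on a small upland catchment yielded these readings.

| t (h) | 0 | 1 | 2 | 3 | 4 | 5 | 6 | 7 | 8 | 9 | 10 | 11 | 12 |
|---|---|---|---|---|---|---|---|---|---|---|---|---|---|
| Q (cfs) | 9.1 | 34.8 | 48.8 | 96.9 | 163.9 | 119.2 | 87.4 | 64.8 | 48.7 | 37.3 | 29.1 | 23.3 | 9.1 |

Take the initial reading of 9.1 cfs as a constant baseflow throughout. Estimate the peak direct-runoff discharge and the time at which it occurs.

Q_p = 154.8 cfs at t = 4 h

Subtracting baseflow gives direct-runoff ordinates: 0.0, 25.7, 39.7, 87.8, 154.8, 110.1, 78.3, 55.7, 39.6, 28.2, 20.0, 14.2, 0.0 cfs.
The maximum is 154.8 cfs, occurring at the reading for t = 4 h.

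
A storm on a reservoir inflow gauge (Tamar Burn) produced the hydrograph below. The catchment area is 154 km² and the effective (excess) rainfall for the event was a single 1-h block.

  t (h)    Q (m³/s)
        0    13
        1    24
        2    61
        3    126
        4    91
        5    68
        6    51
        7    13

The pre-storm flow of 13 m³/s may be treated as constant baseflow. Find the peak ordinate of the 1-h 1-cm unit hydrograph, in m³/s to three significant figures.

U_p ≈ 141 m³/s

Direct runoff: 0.0, 11.0, 48.0, 113.0, 78.0, 55.0, 38.0, 0.0 m³/s; ΣQ_DR = 343.0 m³/s, peak = 113.0 m³/s.
Runoff depth d = ΣQ_DR·Δt / A = 343.0 × 3600 / (154 km²) = 8.018 mm.
The 1-cm UH is the DRH scaled by (10 mm)/d, so U_p = 113.0 × 10/8.018 = 141 m³/s.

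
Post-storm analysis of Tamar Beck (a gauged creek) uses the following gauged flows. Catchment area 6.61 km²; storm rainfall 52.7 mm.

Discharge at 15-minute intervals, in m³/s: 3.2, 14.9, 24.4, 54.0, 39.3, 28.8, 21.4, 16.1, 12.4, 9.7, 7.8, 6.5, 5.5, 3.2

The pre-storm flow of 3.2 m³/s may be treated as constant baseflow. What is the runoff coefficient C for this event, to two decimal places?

ΣQ_DR = 202.4 m³/s; V = ΣQ_DR·Δt = 1.822 × 10^5 m³.
Runoff depth d = V / A = 27.56 mm.
C = d / P = 27.56 / 52.7 = 0.52.

C ≈ 0.52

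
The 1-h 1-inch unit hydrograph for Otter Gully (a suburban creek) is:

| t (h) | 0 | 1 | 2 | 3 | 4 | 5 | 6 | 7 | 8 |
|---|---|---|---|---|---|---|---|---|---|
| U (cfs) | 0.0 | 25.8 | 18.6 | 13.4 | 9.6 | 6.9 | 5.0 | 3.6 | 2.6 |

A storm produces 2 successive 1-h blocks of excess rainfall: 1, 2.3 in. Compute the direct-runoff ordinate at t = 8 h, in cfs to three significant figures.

Q ≈ 10.9 cfs

By discrete convolution, Q_j = Σ (P_i / 1 in) · U_{j−i}.
At t = 8 h (j=8): Q = (1/1)·2.6 + (2.3/1)·3.6 = 10.9 cfs.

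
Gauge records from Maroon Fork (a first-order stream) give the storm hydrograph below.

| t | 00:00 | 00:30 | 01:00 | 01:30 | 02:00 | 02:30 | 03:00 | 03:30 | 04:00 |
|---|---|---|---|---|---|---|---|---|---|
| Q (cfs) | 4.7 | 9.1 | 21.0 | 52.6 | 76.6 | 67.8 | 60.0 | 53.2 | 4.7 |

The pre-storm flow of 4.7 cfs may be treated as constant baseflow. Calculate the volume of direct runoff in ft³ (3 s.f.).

Direct-runoff ordinates (Q − Q_b): 0.0, 4.4, 16.3, 47.9, 71.9, 63.1, 55.3, 48.5, 0.0 cfs.
ΣQ_DR = 307.4 cfs.
With Δt = 0.5 h = 1800 s, V = ΣQ_DR · Δt = 307.4 × 1800 = 5.53 × 10^5 ft³.

V ≈ 5.53 × 10^5 ft³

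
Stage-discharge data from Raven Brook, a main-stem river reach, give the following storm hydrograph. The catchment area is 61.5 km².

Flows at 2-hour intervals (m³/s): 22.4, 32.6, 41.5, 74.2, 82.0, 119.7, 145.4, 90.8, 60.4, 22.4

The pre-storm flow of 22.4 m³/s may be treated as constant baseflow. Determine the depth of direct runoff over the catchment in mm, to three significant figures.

d ≈ 54.7 mm

Direct runoff: 0.0, 10.2, 19.1, 51.8, 59.6, 97.3, 123.0, 68.4, 38.0, 0.0 m³/s; ΣQ_DR = 467.4 m³/s.
V = ΣQ_DR · Δt = 467.4 × 7200 s = 3.365 × 10^6 m³.
Over A = 61.5 km², depth = V / A = 54.7 mm.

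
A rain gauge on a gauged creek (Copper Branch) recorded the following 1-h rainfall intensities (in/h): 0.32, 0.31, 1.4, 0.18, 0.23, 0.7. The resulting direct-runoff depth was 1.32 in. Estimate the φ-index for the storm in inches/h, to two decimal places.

φ ≈ 0.39 in/h

Only the 2 blocks with intensity above φ contribute runoff: 1.4, 0.7 in/h.
Σ(I−φ)·Δt = d  ⇒  (1.4+0.7 − 2φ)·1 = 1.32
φ = (2.100 − 1.32/1) / 2 = 0.39 in/h.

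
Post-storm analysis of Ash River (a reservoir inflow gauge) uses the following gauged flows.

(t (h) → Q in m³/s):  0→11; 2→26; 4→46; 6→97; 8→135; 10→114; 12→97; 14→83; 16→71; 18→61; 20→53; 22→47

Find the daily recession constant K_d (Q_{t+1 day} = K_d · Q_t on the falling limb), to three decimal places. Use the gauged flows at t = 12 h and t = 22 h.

K_d ≈ 0.176

Between t = 12 h and t = 22 h the flow falls from 97 to 47 m³/s over 5×2 h = 10 h.
Per-interval ratio K = (47/97)^(1/5) = 0.8651; K_d = K^(24/2) = 0.176.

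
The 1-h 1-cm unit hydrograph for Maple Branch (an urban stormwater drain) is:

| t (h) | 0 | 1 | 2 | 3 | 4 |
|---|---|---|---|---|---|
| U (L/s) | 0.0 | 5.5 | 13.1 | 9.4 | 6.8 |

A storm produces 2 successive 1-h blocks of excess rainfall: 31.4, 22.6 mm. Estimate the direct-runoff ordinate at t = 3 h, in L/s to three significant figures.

Q ≈ 59.1 L/s

By discrete convolution, Q_j = Σ (P_i / 10 mm) · U_{j−i}.
At t = 3 h (j=3): Q = (31.4/10)·9.4 + (22.6/10)·13.1 = 59.1 L/s.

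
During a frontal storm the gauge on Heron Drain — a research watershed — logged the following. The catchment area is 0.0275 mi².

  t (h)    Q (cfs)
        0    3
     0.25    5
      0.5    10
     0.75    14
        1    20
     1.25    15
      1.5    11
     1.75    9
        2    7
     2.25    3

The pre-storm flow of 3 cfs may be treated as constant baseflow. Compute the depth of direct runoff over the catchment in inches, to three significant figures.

d ≈ 0.944 in

Direct runoff: 0.0, 2.0, 7.0, 11.0, 17.0, 12.0, 8.0, 6.0, 4.0, 0.0 cfs; ΣQ_DR = 67.00 cfs.
V = ΣQ_DR · Δt = 67.00 × 900 s = 60300 ft³.
Over A = 0.0275 mi², depth = V / A = 0.944 in.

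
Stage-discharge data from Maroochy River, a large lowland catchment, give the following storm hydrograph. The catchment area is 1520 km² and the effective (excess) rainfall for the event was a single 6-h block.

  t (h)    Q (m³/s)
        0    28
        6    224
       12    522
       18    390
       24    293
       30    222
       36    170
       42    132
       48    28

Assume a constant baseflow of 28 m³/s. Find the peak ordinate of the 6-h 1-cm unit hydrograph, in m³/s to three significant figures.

Direct runoff: 0.0, 196.0, 494.0, 362.0, 265.0, 194.0, 142.0, 104.0, 0.0 m³/s; ΣQ_DR = 1757 m³/s, peak = 494.0 m³/s.
Runoff depth d = ΣQ_DR·Δt / A = 1757 × 21600 / (1520 km²) = 24.97 mm.
The 1-cm UH is the DRH scaled by (10 mm)/d, so U_p = 494.0 × 10/24.97 = 198 m³/s.

U_p ≈ 198 m³/s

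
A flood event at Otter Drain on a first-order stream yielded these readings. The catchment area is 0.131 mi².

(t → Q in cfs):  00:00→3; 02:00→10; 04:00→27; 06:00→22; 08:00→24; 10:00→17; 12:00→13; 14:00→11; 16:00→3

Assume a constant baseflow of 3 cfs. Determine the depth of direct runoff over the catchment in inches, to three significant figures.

Direct runoff: 0.0, 7.0, 24.0, 19.0, 21.0, 14.0, 10.0, 8.0, 0.0 cfs; ΣQ_DR = 103.0 cfs.
V = ΣQ_DR · Δt = 103.0 × 7200 s = 7.416 × 10^5 ft³.
Over A = 0.131 mi², depth = V / A = 2.44 in.

d ≈ 2.44 in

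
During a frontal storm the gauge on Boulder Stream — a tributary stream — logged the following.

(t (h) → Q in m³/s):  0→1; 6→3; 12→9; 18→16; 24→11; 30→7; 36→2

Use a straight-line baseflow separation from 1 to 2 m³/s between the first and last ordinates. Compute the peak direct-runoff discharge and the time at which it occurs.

Q_p = 14.50 m³/s at t = 18 h

Subtracting baseflow gives direct-runoff ordinates: 0.00, 1.83, 7.67, 14.50, 9.33, 5.17, 0.00 m³/s.
The maximum is 14.50 m³/s, occurring at the reading for t = 18 h.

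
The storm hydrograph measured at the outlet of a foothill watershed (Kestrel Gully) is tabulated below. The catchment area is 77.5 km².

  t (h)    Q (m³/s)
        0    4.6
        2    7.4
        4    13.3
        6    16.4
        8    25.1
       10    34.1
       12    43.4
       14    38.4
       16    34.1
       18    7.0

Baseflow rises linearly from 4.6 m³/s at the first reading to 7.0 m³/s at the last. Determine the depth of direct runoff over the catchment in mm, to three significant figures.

d ≈ 15.4 mm

Direct runoff: 0.00, 2.53, 8.17, 11.00, 19.43, 28.17, 37.20, 31.93, 27.37, 0.00 m³/s; ΣQ_DR = 165.8 m³/s.
V = ΣQ_DR · Δt = 165.8 × 7200 s = 1.194 × 10^6 m³.
Over A = 77.5 km², depth = V / A = 15.4 mm.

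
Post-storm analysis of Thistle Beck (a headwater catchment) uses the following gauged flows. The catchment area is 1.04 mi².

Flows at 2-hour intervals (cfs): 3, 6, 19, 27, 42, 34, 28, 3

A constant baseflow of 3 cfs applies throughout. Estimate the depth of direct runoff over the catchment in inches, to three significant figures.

Direct runoff: 0.0, 3.0, 16.0, 24.0, 39.0, 31.0, 25.0, 0.0 cfs; ΣQ_DR = 138.0 cfs.
V = ΣQ_DR · Δt = 138.0 × 7200 s = 9.936 × 10^5 ft³.
Over A = 1.04 mi², depth = V / A = 0.411 in.

d ≈ 0.411 in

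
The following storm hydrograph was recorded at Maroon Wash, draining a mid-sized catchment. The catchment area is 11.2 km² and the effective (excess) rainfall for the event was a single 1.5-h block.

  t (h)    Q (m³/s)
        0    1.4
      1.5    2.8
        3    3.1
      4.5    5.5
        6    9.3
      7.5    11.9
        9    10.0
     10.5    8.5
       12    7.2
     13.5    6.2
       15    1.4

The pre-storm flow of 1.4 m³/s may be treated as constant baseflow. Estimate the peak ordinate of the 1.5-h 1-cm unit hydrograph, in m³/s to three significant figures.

Direct runoff: 0.0, 1.4, 1.7, 4.1, 7.9, 10.5, 8.6, 7.1, 5.8, 4.8, 0.0 m³/s; ΣQ_DR = 51.90 m³/s, peak = 10.5 m³/s.
Runoff depth d = ΣQ_DR·Δt / A = 51.90 × 5400 / (11.2 km²) = 25.02 mm.
The 1-cm UH is the DRH scaled by (10 mm)/d, so U_p = 10.5 × 10/25.02 = 4.20 m³/s.

U_p ≈ 4.20 m³/s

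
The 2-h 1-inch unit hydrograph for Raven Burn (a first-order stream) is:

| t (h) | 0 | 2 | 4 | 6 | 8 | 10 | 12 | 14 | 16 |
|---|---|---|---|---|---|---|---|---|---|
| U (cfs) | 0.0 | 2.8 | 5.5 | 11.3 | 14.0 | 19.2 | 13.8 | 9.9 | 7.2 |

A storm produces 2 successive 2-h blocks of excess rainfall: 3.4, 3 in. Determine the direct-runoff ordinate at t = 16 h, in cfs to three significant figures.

Q ≈ 54.2 cfs

By discrete convolution, Q_j = Σ (P_i / 1 in) · U_{j−i}.
At t = 16 h (j=8): Q = (3.4/1)·7.2 + (3/1)·9.9 = 54.2 cfs.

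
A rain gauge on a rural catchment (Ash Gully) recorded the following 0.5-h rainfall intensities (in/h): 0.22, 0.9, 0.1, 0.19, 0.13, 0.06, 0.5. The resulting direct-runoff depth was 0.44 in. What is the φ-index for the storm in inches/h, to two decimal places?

Only the 2 blocks with intensity above φ contribute runoff: 0.9, 0.5 in/h.
Σ(I−φ)·Δt = d  ⇒  (0.9+0.5 − 2φ)·0.5 = 0.44
φ = (1.400 − 0.44/0.5) / 2 = 0.26 in/h.

φ ≈ 0.26 in/h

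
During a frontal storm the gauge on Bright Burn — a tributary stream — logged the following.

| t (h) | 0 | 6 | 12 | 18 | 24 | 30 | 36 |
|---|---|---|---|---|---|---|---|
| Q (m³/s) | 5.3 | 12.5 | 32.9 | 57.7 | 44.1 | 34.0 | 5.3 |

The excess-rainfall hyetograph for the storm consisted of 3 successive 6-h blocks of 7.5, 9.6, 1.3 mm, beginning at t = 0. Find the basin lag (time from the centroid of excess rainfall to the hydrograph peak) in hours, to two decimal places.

t_L ≈ 11.02 h

Centroid of excess rainfall: t_c = Σ P_i·t̄_i / ΣP_i = 6.9783 h (block centres at 3, 9, 15 h).
Hydrograph peak occurs at t = 18 h, so basin lag t_L = 18 − 6.9783 = 11.02 h.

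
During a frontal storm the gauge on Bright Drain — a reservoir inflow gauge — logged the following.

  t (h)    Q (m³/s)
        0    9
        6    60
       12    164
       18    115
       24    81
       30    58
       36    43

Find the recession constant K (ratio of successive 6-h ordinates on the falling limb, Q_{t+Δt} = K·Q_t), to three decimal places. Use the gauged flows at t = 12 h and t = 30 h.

K ≈ 0.707

Using the recession-limb readings at t = 12 h and t = 30 h: Q falls from 164 to 58 m³/s over 3 intervals.
K = (Q₂/Q₁)^(1/3) = (58/164)^(1/3) = 0.707.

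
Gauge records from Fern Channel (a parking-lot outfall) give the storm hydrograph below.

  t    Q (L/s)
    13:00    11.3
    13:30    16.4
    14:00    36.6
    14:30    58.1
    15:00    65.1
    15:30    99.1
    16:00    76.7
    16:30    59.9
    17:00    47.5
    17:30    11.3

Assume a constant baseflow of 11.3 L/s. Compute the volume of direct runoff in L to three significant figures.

V ≈ 6.64 × 10^5 L

Direct-runoff ordinates (Q − Q_b): 0.0, 5.1, 25.3, 46.8, 53.8, 87.8, 65.4, 48.6, 36.2, 0.0 L/s.
ΣQ_DR = 369.0 L/s.
With Δt = 0.5 h = 1800 s, V = ΣQ_DR · Δt = 369.0 × 1800 = 6.64 × 10^5 L.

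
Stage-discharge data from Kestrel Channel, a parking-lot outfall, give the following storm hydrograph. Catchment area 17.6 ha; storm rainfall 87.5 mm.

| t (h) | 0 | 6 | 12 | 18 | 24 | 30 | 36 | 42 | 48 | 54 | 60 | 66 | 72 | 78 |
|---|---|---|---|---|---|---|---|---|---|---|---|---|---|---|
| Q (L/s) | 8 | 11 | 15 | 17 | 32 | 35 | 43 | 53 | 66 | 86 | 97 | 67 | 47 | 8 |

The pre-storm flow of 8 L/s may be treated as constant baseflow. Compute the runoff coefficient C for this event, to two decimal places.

C ≈ 0.66

ΣQ_DR = 473.0 L/s; V = ΣQ_DR·Δt = 1.022 × 10^7 L.
Runoff depth d = V / A = 58.05 mm.
C = d / P = 58.05 / 87.5 = 0.66.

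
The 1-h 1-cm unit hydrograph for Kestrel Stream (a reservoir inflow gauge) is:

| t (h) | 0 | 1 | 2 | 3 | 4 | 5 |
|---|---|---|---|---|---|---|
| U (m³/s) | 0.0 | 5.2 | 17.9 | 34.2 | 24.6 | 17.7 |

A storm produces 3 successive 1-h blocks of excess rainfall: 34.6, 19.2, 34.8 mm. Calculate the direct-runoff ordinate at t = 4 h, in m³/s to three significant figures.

Q ≈ 213 m³/s

By discrete convolution, Q_j = Σ (P_i / 10 mm) · U_{j−i}.
At t = 4 h (j=4): Q = (34.6/10)·24.6 + (19.2/10)·34.2 + (34.8/10)·17.9 = 213 m³/s.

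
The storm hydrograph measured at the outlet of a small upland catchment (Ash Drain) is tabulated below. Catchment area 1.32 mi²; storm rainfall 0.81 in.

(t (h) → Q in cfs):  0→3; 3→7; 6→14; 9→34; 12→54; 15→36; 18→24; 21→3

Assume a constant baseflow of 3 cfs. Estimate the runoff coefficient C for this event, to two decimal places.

C ≈ 0.66

ΣQ_DR = 151.0 cfs; V = ΣQ_DR·Δt = 1.631 × 10^6 ft³.
Runoff depth d = V / A = 0.5318 in.
C = d / P = 0.5318 / 0.81 = 0.66.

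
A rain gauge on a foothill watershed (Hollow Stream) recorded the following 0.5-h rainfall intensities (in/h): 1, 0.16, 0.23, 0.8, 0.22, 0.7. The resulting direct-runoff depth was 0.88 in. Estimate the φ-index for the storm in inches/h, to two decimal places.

Only the 3 blocks with intensity above φ contribute runoff: 1, 0.8, 0.7 in/h.
Σ(I−φ)·Δt = d  ⇒  (1+0.8+0.7 − 3φ)·0.5 = 0.88
φ = (2.500 − 0.88/0.5) / 3 = 0.25 in/h.

φ ≈ 0.25 in/h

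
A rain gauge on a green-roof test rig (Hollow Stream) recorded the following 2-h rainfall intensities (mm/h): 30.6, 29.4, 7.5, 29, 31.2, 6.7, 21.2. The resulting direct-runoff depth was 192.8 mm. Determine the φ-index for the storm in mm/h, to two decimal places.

Only the 5 blocks with intensity above φ contribute runoff: 30.6, 29.4, 29, 31.2, 21.2 mm/h.
Σ(I−φ)·Δt = d  ⇒  (30.6+29.4+29+31.2+21.2 − 5φ)·2 = 192.8
φ = (141.4 − 192.8/2) / 5 = 9.00 mm/h.

φ ≈ 9.00 mm/h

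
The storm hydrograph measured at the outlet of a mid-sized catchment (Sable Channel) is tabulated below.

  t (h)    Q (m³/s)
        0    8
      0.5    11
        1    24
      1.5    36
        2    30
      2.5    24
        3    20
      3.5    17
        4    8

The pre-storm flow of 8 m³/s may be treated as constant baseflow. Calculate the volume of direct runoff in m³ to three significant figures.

V ≈ 1.91 × 10^5 m³

Direct-runoff ordinates (Q − Q_b): 0.0, 3.0, 16.0, 28.0, 22.0, 16.0, 12.0, 9.0, 0.0 m³/s.
ΣQ_DR = 106.0 m³/s.
With Δt = 0.5 h = 1800 s, V = ΣQ_DR · Δt = 106.0 × 1800 = 1.91 × 10^5 m³.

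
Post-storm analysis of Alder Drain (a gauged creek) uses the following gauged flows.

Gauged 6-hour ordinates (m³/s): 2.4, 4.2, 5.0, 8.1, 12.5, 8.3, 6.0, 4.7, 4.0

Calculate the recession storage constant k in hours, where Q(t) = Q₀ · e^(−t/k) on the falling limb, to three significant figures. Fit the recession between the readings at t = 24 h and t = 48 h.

k ≈ 21.1 h

On the falling limb, Q drops from 12.5 to 4.0 m³/s between t = 24 h and t = 48 h (Δt = 24 h).
k = −Δt / ln(Q₂/Q₁) = −24 / ln(4.0/12.5) = 21.1 h.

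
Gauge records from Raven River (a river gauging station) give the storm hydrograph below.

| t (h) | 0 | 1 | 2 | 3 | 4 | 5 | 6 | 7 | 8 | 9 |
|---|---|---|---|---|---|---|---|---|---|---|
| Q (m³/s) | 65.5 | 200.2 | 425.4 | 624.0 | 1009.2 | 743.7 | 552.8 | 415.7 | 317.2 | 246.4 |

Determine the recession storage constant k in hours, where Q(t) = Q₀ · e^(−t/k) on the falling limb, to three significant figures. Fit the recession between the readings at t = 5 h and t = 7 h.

k ≈ 3.44 h

On the falling limb, Q drops from 743.7 to 415.7 m³/s between t = 5 h and t = 7 h (Δt = 2 h).
k = −Δt / ln(Q₂/Q₁) = −2 / ln(415.7/743.7) = 3.44 h.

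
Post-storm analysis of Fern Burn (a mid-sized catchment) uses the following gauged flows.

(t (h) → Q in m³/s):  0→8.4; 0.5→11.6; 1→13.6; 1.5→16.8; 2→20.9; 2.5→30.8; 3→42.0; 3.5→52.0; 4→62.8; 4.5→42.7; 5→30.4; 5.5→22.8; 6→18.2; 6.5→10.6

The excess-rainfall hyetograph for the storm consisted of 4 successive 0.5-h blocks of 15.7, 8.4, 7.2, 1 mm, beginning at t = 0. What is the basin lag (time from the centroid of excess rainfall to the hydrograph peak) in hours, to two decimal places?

Centroid of excess rainfall: t_c = Σ P_i·t̄_i / ΣP_i = 0.6494 h (block centres at 0.25, 0.75, 1.25, 1.75 h).
Hydrograph peak occurs at t = 4 h, so basin lag t_L = 4 − 0.6494 = 3.35 h.

t_L ≈ 3.35 h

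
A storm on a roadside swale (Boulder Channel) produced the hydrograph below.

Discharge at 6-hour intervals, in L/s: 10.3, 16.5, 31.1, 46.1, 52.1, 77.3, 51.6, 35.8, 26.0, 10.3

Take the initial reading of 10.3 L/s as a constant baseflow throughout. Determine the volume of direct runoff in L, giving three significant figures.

V ≈ 5.49 × 10^6 L

Direct-runoff ordinates (Q − Q_b): 0.0, 6.2, 20.8, 35.8, 41.8, 67.0, 41.3, 25.5, 15.7, 0.0 L/s.
ΣQ_DR = 254.1 L/s.
With Δt = 6 h = 21600 s, V = ΣQ_DR · Δt = 254.1 × 21600 = 5.49 × 10^6 L.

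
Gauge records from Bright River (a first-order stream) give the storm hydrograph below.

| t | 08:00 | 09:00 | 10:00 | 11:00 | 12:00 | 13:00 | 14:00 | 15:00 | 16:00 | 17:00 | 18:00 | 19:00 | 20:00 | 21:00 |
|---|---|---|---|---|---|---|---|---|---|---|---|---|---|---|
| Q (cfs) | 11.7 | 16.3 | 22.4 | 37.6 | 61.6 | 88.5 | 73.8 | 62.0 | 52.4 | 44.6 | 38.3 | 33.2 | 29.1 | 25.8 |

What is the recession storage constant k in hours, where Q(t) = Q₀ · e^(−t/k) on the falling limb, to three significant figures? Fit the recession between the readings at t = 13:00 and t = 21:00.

k ≈ 6.49 h

On the falling limb, Q drops from 88.5 to 25.8 cfs between t = 13:00 and t = 21:00 (Δt = 8 h).
k = −Δt / ln(Q₂/Q₁) = −8 / ln(25.8/88.5) = 6.49 h.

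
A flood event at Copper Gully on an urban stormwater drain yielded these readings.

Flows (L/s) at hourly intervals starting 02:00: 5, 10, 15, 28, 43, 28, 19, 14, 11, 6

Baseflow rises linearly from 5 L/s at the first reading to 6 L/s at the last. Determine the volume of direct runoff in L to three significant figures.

Direct-runoff ordinates (Q − Q_b): 0.00, 4.89, 9.78, 22.67, 37.56, 22.44, 13.33, 8.22, 5.11, 0.00 L/s.
ΣQ_DR = 124.0 L/s.
With Δt = 1 h = 3600 s, V = ΣQ_DR · Δt = 124.0 × 3600 = 4.46 × 10^5 L.

V ≈ 4.46 × 10^5 L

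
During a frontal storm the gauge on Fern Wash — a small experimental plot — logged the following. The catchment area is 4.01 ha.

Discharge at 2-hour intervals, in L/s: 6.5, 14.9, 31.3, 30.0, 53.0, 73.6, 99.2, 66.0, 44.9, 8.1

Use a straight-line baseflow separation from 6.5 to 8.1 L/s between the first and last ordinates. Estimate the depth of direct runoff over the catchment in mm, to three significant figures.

Direct runoff: 0.00, 8.22, 24.44, 22.97, 45.79, 66.21, 91.63, 58.26, 36.98, 0.00 L/s; ΣQ_DR = 354.5 L/s.
V = ΣQ_DR · Δt = 354.5 × 7200 s = 2.552 × 10^6 L.
Over A = 4.01 ha, depth = V / A = 63.7 mm.

d ≈ 63.7 mm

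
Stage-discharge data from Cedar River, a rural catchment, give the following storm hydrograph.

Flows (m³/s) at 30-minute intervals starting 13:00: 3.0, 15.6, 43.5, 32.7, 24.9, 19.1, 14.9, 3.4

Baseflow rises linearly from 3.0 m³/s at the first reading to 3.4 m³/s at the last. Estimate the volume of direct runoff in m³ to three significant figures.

Direct-runoff ordinates (Q − Q_b): 0.00, 12.54, 40.39, 29.53, 21.67, 15.81, 11.56, 0.00 m³/s.
ΣQ_DR = 131.5 m³/s.
With Δt = 0.5 h = 1800 s, V = ΣQ_DR · Δt = 131.5 × 1800 = 2.37 × 10^5 m³.

V ≈ 2.37 × 10^5 m³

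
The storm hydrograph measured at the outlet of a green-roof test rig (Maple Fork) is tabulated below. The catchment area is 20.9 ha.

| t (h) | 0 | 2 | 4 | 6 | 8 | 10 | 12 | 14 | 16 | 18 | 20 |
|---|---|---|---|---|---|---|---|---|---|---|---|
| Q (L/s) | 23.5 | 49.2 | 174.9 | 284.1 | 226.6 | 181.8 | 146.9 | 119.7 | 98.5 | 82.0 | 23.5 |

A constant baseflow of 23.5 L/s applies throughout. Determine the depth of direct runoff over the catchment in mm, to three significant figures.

Direct runoff: 0.0, 25.7, 151.4, 260.6, 203.1, 158.3, 123.4, 96.2, 75.0, 58.5, 0.0 L/s; ΣQ_DR = 1152 L/s.
V = ΣQ_DR · Δt = 1152 × 7200 s = 8.296 × 10^6 L.
Over A = 20.9 ha, depth = V / A = 39.7 mm.

d ≈ 39.7 mm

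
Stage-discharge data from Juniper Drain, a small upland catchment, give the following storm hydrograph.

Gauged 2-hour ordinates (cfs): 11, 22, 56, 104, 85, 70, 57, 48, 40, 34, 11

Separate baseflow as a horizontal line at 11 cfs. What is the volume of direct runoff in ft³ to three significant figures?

V ≈ 3.00 × 10^6 ft³

Direct-runoff ordinates (Q − Q_b): 0.0, 11.0, 45.0, 93.0, 74.0, 59.0, 46.0, 37.0, 29.0, 23.0, 0.0 cfs.
ΣQ_DR = 417.0 cfs.
With Δt = 2 h = 7200 s, V = ΣQ_DR · Δt = 417.0 × 7200 = 3.00 × 10^6 ft³.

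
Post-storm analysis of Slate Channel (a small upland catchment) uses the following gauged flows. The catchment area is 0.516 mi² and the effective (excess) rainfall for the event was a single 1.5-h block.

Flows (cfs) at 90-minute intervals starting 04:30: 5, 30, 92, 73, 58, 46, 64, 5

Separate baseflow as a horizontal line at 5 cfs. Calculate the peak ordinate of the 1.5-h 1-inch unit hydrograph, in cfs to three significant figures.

Direct runoff: 0.0, 25.0, 87.0, 68.0, 53.0, 41.0, 59.0, 0.0 cfs; ΣQ_DR = 333.0 cfs, peak = 87.0 cfs.
Runoff depth d = ΣQ_DR·Δt / A = 333.0 × 5400 / (0.516 mi²) = 1.500 in.
The 1-inch UH is the DRH scaled by (1 in)/d, so U_p = 87.0 × 1/1.500 = 58.0 cfs.

U_p ≈ 58.0 cfs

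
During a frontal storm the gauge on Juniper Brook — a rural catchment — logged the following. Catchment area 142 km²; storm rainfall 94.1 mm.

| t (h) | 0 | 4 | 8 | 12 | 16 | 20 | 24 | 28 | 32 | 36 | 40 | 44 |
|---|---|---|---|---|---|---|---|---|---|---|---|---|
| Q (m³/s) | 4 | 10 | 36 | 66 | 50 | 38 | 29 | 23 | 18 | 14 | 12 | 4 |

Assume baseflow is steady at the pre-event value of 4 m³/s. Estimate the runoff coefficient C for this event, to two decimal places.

C ≈ 0.28

ΣQ_DR = 256.0 m³/s; V = ΣQ_DR·Δt = 3.686 × 10^6 m³.
Runoff depth d = V / A = 25.96 mm.
C = d / P = 25.96 / 94.1 = 0.28.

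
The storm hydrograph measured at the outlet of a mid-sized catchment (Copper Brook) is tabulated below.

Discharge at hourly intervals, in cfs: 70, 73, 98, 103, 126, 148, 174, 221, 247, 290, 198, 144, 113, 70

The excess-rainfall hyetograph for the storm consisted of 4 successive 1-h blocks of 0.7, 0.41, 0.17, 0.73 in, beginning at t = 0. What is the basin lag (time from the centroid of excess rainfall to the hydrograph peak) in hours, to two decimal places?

t_L ≈ 7.04 h

Centroid of excess rainfall: t_c = Σ P_i·t̄_i / ΣP_i = 1.9627 h (block centres at 0.5, 1.5, 2.5, 3.5 h).
Hydrograph peak occurs at t = 9 h, so basin lag t_L = 9 − 1.9627 = 7.04 h.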